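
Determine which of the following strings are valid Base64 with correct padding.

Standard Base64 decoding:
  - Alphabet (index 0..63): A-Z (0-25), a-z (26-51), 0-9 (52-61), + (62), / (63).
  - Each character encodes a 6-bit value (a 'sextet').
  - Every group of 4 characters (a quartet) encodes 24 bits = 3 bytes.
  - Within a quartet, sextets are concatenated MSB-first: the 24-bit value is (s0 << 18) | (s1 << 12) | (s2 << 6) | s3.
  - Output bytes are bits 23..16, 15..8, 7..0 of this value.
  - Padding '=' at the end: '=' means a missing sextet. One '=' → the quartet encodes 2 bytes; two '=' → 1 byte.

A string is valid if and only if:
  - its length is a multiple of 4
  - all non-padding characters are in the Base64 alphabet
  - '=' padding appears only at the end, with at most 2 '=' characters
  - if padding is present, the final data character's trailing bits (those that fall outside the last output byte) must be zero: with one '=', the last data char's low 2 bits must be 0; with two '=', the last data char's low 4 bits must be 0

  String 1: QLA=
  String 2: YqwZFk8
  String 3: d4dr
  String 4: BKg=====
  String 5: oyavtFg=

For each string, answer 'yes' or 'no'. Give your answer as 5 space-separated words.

String 1: 'QLA=' → valid
String 2: 'YqwZFk8' → invalid (len=7 not mult of 4)
String 3: 'd4dr' → valid
String 4: 'BKg=====' → invalid (5 pad chars (max 2))
String 5: 'oyavtFg=' → valid

Answer: yes no yes no yes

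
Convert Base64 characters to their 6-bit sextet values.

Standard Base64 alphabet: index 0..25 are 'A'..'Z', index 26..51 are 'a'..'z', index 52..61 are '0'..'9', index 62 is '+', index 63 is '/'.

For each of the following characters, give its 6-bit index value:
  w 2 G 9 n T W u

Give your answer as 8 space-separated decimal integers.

Answer: 48 54 6 61 39 19 22 46

Derivation:
'w': a..z range, 26 + ord('w') − ord('a') = 48
'2': 0..9 range, 52 + ord('2') − ord('0') = 54
'G': A..Z range, ord('G') − ord('A') = 6
'9': 0..9 range, 52 + ord('9') − ord('0') = 61
'n': a..z range, 26 + ord('n') − ord('a') = 39
'T': A..Z range, ord('T') − ord('A') = 19
'W': A..Z range, ord('W') − ord('A') = 22
'u': a..z range, 26 + ord('u') − ord('a') = 46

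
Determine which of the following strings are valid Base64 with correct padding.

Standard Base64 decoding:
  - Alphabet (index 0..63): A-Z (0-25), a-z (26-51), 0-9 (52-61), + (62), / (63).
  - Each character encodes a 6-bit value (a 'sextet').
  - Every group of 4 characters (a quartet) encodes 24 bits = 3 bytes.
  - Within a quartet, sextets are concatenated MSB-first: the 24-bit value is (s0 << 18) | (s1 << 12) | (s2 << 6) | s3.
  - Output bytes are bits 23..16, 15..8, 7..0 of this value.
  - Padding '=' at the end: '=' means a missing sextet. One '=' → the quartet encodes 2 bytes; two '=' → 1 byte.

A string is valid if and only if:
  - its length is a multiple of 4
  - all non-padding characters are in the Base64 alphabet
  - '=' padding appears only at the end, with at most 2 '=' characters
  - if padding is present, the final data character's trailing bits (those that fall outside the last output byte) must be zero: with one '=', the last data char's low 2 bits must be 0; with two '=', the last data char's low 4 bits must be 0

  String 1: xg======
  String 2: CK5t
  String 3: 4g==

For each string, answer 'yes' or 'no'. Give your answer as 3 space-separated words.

Answer: no yes yes

Derivation:
String 1: 'xg======' → invalid (6 pad chars (max 2))
String 2: 'CK5t' → valid
String 3: '4g==' → valid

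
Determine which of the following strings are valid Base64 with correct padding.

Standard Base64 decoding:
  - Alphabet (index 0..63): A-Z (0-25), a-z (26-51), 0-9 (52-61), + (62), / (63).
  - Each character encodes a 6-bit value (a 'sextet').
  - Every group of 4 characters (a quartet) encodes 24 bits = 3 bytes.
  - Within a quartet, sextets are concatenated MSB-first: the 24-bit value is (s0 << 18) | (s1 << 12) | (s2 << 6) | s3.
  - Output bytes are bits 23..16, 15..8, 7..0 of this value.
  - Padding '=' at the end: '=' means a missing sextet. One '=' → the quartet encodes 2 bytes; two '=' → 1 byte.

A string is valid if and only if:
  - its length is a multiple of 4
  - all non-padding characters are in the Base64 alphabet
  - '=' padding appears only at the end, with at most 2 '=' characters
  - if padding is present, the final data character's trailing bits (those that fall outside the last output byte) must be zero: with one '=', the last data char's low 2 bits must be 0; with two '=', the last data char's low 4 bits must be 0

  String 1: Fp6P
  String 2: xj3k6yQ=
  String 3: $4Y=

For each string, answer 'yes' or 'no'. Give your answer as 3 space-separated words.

String 1: 'Fp6P' → valid
String 2: 'xj3k6yQ=' → valid
String 3: '$4Y=' → invalid (bad char(s): ['$'])

Answer: yes yes no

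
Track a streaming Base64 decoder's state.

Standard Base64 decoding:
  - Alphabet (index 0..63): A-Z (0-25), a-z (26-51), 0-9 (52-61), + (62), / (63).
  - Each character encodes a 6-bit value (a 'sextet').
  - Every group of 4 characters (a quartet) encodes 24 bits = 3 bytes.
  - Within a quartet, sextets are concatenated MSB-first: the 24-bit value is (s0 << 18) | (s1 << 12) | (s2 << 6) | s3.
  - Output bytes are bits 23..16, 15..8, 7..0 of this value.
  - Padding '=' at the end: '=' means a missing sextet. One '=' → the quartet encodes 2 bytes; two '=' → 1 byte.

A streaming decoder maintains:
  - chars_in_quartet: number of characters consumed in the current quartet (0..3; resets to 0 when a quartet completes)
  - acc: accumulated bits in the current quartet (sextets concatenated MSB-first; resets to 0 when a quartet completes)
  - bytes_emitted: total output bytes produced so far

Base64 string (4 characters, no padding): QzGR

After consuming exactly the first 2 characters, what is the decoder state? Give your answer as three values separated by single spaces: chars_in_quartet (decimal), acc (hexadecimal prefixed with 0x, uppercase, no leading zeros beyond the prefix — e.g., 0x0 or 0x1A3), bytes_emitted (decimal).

After char 0 ('Q'=16): chars_in_quartet=1 acc=0x10 bytes_emitted=0
After char 1 ('z'=51): chars_in_quartet=2 acc=0x433 bytes_emitted=0

Answer: 2 0x433 0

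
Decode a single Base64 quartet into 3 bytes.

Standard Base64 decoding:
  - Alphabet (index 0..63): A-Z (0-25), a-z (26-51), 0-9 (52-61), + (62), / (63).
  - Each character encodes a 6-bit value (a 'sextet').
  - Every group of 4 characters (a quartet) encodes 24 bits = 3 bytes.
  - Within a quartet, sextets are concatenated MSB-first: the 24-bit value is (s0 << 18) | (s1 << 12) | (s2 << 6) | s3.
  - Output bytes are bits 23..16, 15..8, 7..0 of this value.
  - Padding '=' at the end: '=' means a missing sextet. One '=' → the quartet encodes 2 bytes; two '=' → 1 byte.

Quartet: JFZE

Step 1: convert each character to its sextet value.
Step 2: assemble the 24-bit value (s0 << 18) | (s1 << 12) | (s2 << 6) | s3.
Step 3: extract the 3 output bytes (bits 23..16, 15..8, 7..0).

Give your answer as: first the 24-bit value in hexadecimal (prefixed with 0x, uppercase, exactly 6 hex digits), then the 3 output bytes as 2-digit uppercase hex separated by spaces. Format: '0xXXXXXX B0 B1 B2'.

Sextets: J=9, F=5, Z=25, E=4
24-bit: (9<<18) | (5<<12) | (25<<6) | 4
      = 0x240000 | 0x005000 | 0x000640 | 0x000004
      = 0x245644
Bytes: (v>>16)&0xFF=24, (v>>8)&0xFF=56, v&0xFF=44

Answer: 0x245644 24 56 44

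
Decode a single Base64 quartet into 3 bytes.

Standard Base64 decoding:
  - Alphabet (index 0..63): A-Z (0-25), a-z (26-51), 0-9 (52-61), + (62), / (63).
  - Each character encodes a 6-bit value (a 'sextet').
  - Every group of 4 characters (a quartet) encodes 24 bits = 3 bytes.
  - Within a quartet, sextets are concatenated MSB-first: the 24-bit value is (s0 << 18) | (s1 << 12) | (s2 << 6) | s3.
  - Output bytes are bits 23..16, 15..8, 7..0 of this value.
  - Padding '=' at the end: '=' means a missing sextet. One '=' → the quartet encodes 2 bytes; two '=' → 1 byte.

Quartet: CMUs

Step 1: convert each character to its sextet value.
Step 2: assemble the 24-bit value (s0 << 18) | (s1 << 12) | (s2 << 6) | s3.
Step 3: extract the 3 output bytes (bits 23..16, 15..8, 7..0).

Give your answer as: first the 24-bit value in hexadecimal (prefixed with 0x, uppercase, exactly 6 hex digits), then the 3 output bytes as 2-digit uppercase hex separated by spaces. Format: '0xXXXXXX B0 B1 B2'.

Answer: 0x08C52C 08 C5 2C

Derivation:
Sextets: C=2, M=12, U=20, s=44
24-bit: (2<<18) | (12<<12) | (20<<6) | 44
      = 0x080000 | 0x00C000 | 0x000500 | 0x00002C
      = 0x08C52C
Bytes: (v>>16)&0xFF=08, (v>>8)&0xFF=C5, v&0xFF=2C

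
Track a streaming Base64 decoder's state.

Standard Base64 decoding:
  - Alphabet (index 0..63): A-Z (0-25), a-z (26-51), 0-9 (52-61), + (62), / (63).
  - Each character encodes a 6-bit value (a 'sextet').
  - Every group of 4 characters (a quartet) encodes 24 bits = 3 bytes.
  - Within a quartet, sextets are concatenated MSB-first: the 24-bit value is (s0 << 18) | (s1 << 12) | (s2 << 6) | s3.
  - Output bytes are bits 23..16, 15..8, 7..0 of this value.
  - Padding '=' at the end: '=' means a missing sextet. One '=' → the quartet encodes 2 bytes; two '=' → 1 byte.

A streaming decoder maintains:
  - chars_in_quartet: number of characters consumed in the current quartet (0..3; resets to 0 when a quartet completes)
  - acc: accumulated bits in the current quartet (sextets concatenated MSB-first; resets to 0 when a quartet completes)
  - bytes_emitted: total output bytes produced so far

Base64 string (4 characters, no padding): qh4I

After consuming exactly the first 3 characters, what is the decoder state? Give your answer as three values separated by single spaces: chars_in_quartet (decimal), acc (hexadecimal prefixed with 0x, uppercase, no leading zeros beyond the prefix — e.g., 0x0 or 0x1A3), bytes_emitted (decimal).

Answer: 3 0x2A878 0

Derivation:
After char 0 ('q'=42): chars_in_quartet=1 acc=0x2A bytes_emitted=0
After char 1 ('h'=33): chars_in_quartet=2 acc=0xAA1 bytes_emitted=0
After char 2 ('4'=56): chars_in_quartet=3 acc=0x2A878 bytes_emitted=0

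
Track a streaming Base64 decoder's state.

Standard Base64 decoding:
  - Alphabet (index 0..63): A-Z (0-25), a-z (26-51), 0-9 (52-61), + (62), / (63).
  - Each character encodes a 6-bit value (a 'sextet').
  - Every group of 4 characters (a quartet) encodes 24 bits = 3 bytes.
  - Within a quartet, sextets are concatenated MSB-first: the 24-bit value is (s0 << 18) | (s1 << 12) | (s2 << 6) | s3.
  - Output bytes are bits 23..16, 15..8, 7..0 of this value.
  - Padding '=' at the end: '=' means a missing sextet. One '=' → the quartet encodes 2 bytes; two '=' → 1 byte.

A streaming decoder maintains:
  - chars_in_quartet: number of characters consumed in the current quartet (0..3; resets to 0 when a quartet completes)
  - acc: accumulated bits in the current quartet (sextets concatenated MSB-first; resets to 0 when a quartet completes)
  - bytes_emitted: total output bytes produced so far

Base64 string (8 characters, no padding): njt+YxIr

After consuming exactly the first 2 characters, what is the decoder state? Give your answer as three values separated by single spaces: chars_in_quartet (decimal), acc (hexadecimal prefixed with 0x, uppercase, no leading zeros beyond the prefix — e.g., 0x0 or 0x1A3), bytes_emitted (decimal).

Answer: 2 0x9E3 0

Derivation:
After char 0 ('n'=39): chars_in_quartet=1 acc=0x27 bytes_emitted=0
After char 1 ('j'=35): chars_in_quartet=2 acc=0x9E3 bytes_emitted=0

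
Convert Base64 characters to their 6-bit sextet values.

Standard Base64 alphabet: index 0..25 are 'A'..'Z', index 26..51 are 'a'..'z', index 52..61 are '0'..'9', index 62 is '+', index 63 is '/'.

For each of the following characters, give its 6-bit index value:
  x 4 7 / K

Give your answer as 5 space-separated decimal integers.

'x': a..z range, 26 + ord('x') − ord('a') = 49
'4': 0..9 range, 52 + ord('4') − ord('0') = 56
'7': 0..9 range, 52 + ord('7') − ord('0') = 59
'/': index 63
'K': A..Z range, ord('K') − ord('A') = 10

Answer: 49 56 59 63 10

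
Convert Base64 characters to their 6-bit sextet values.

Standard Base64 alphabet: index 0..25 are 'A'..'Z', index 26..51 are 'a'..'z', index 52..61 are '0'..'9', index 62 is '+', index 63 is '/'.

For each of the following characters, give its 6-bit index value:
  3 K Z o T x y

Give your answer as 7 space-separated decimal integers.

'3': 0..9 range, 52 + ord('3') − ord('0') = 55
'K': A..Z range, ord('K') − ord('A') = 10
'Z': A..Z range, ord('Z') − ord('A') = 25
'o': a..z range, 26 + ord('o') − ord('a') = 40
'T': A..Z range, ord('T') − ord('A') = 19
'x': a..z range, 26 + ord('x') − ord('a') = 49
'y': a..z range, 26 + ord('y') − ord('a') = 50

Answer: 55 10 25 40 19 49 50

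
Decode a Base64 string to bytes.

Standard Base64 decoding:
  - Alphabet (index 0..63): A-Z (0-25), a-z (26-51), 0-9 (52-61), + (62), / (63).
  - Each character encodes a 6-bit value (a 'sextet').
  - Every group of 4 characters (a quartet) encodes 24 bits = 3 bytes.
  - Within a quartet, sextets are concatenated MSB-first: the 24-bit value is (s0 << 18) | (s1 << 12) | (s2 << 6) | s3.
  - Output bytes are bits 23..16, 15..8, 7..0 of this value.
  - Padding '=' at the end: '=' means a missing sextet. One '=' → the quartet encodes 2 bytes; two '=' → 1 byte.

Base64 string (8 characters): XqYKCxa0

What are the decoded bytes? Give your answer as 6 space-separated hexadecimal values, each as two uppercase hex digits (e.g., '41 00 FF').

Answer: 5E A6 0A 0B 16 B4

Derivation:
After char 0 ('X'=23): chars_in_quartet=1 acc=0x17 bytes_emitted=0
After char 1 ('q'=42): chars_in_quartet=2 acc=0x5EA bytes_emitted=0
After char 2 ('Y'=24): chars_in_quartet=3 acc=0x17A98 bytes_emitted=0
After char 3 ('K'=10): chars_in_quartet=4 acc=0x5EA60A -> emit 5E A6 0A, reset; bytes_emitted=3
After char 4 ('C'=2): chars_in_quartet=1 acc=0x2 bytes_emitted=3
After char 5 ('x'=49): chars_in_quartet=2 acc=0xB1 bytes_emitted=3
After char 6 ('a'=26): chars_in_quartet=3 acc=0x2C5A bytes_emitted=3
After char 7 ('0'=52): chars_in_quartet=4 acc=0xB16B4 -> emit 0B 16 B4, reset; bytes_emitted=6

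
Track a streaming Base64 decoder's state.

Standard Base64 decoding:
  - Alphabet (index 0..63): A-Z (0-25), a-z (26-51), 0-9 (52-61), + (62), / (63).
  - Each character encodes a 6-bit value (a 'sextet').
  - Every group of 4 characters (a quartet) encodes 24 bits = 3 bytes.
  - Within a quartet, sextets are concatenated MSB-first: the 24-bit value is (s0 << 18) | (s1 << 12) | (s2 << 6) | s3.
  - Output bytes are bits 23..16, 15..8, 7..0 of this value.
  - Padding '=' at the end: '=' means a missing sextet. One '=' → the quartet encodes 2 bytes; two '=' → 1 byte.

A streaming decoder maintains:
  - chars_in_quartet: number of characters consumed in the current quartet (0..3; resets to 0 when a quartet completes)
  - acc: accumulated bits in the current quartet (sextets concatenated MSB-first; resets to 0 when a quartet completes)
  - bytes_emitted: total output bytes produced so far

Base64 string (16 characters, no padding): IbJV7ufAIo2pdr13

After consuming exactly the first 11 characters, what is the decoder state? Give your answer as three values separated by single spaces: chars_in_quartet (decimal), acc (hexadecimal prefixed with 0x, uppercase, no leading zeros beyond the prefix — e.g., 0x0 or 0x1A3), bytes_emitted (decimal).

After char 0 ('I'=8): chars_in_quartet=1 acc=0x8 bytes_emitted=0
After char 1 ('b'=27): chars_in_quartet=2 acc=0x21B bytes_emitted=0
After char 2 ('J'=9): chars_in_quartet=3 acc=0x86C9 bytes_emitted=0
After char 3 ('V'=21): chars_in_quartet=4 acc=0x21B255 -> emit 21 B2 55, reset; bytes_emitted=3
After char 4 ('7'=59): chars_in_quartet=1 acc=0x3B bytes_emitted=3
After char 5 ('u'=46): chars_in_quartet=2 acc=0xEEE bytes_emitted=3
After char 6 ('f'=31): chars_in_quartet=3 acc=0x3BB9F bytes_emitted=3
After char 7 ('A'=0): chars_in_quartet=4 acc=0xEEE7C0 -> emit EE E7 C0, reset; bytes_emitted=6
After char 8 ('I'=8): chars_in_quartet=1 acc=0x8 bytes_emitted=6
After char 9 ('o'=40): chars_in_quartet=2 acc=0x228 bytes_emitted=6
After char 10 ('2'=54): chars_in_quartet=3 acc=0x8A36 bytes_emitted=6

Answer: 3 0x8A36 6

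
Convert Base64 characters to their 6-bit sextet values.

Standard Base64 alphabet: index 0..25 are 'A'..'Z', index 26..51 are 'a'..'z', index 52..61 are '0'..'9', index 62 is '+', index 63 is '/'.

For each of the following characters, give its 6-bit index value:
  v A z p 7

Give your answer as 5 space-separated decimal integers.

Answer: 47 0 51 41 59

Derivation:
'v': a..z range, 26 + ord('v') − ord('a') = 47
'A': A..Z range, ord('A') − ord('A') = 0
'z': a..z range, 26 + ord('z') − ord('a') = 51
'p': a..z range, 26 + ord('p') − ord('a') = 41
'7': 0..9 range, 52 + ord('7') − ord('0') = 59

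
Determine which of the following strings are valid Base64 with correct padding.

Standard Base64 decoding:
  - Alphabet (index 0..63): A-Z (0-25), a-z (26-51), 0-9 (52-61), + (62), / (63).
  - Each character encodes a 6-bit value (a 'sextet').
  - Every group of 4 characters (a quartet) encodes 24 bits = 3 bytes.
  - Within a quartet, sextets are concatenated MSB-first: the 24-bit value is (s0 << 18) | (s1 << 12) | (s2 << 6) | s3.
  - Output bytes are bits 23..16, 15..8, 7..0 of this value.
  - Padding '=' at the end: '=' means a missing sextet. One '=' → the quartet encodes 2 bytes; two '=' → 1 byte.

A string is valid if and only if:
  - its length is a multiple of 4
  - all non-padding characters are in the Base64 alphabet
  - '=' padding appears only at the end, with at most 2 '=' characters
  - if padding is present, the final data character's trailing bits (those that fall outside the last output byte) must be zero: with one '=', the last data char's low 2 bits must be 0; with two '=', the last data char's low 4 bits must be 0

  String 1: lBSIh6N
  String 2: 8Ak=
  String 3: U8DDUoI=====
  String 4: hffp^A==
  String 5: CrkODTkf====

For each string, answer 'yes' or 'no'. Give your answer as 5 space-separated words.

Answer: no yes no no no

Derivation:
String 1: 'lBSIh6N' → invalid (len=7 not mult of 4)
String 2: '8Ak=' → valid
String 3: 'U8DDUoI=====' → invalid (5 pad chars (max 2))
String 4: 'hffp^A==' → invalid (bad char(s): ['^'])
String 5: 'CrkODTkf====' → invalid (4 pad chars (max 2))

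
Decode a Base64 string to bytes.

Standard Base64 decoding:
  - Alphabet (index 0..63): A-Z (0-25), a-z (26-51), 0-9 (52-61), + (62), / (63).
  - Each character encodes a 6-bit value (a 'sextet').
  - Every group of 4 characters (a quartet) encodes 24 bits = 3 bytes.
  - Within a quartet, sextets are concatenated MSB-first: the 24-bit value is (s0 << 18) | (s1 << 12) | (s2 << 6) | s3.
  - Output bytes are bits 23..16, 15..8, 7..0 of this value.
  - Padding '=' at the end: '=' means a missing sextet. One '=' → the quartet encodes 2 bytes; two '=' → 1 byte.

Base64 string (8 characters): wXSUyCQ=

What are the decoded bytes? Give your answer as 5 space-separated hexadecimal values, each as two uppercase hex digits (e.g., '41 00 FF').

Answer: C1 74 94 C8 24

Derivation:
After char 0 ('w'=48): chars_in_quartet=1 acc=0x30 bytes_emitted=0
After char 1 ('X'=23): chars_in_quartet=2 acc=0xC17 bytes_emitted=0
After char 2 ('S'=18): chars_in_quartet=3 acc=0x305D2 bytes_emitted=0
After char 3 ('U'=20): chars_in_quartet=4 acc=0xC17494 -> emit C1 74 94, reset; bytes_emitted=3
After char 4 ('y'=50): chars_in_quartet=1 acc=0x32 bytes_emitted=3
After char 5 ('C'=2): chars_in_quartet=2 acc=0xC82 bytes_emitted=3
After char 6 ('Q'=16): chars_in_quartet=3 acc=0x32090 bytes_emitted=3
Padding '=': partial quartet acc=0x32090 -> emit C8 24; bytes_emitted=5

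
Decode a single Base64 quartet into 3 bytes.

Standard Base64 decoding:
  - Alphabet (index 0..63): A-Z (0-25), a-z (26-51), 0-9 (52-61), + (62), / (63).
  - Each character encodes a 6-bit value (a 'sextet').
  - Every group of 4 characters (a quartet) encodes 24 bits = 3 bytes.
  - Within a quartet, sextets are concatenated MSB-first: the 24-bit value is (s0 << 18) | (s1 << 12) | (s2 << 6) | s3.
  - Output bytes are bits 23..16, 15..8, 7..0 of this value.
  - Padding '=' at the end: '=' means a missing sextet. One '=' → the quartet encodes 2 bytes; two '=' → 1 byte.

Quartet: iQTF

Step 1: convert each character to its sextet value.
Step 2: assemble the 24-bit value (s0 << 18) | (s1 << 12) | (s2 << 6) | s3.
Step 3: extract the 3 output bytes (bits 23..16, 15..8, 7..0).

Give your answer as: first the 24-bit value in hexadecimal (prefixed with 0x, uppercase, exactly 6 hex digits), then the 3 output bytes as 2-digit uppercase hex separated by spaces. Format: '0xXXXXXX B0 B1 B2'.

Answer: 0x8904C5 89 04 C5

Derivation:
Sextets: i=34, Q=16, T=19, F=5
24-bit: (34<<18) | (16<<12) | (19<<6) | 5
      = 0x880000 | 0x010000 | 0x0004C0 | 0x000005
      = 0x8904C5
Bytes: (v>>16)&0xFF=89, (v>>8)&0xFF=04, v&0xFF=C5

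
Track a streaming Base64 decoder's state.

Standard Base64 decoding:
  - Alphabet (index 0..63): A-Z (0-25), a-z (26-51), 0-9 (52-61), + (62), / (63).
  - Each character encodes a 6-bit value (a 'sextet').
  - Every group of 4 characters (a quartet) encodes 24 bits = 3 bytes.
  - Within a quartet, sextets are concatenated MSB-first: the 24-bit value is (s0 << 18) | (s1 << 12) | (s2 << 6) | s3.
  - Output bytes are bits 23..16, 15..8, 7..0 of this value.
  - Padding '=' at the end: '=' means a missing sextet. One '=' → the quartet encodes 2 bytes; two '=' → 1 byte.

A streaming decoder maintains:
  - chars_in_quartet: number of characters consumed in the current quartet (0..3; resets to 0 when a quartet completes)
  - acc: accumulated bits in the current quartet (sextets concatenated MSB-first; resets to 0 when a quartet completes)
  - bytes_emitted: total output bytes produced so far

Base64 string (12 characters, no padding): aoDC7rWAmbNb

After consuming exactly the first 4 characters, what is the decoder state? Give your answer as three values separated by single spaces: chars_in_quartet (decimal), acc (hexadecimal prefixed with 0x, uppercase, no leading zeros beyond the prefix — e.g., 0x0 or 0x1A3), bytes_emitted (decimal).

After char 0 ('a'=26): chars_in_quartet=1 acc=0x1A bytes_emitted=0
After char 1 ('o'=40): chars_in_quartet=2 acc=0x6A8 bytes_emitted=0
After char 2 ('D'=3): chars_in_quartet=3 acc=0x1AA03 bytes_emitted=0
After char 3 ('C'=2): chars_in_quartet=4 acc=0x6A80C2 -> emit 6A 80 C2, reset; bytes_emitted=3

Answer: 0 0x0 3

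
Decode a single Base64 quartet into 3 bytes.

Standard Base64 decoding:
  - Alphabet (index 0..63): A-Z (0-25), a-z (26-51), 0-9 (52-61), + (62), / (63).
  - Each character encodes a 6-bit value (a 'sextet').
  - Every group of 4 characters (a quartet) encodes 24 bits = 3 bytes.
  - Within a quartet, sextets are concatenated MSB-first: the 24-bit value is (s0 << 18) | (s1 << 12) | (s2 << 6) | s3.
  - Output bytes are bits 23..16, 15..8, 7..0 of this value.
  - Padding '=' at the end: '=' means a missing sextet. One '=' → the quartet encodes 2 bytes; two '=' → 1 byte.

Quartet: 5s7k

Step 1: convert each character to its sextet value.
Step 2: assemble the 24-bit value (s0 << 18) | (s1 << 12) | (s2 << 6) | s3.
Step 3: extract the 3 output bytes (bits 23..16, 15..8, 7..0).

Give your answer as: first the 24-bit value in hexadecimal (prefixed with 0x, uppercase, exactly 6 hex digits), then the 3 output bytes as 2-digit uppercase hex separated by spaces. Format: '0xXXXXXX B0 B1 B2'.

Answer: 0xE6CEE4 E6 CE E4

Derivation:
Sextets: 5=57, s=44, 7=59, k=36
24-bit: (57<<18) | (44<<12) | (59<<6) | 36
      = 0xE40000 | 0x02C000 | 0x000EC0 | 0x000024
      = 0xE6CEE4
Bytes: (v>>16)&0xFF=E6, (v>>8)&0xFF=CE, v&0xFF=E4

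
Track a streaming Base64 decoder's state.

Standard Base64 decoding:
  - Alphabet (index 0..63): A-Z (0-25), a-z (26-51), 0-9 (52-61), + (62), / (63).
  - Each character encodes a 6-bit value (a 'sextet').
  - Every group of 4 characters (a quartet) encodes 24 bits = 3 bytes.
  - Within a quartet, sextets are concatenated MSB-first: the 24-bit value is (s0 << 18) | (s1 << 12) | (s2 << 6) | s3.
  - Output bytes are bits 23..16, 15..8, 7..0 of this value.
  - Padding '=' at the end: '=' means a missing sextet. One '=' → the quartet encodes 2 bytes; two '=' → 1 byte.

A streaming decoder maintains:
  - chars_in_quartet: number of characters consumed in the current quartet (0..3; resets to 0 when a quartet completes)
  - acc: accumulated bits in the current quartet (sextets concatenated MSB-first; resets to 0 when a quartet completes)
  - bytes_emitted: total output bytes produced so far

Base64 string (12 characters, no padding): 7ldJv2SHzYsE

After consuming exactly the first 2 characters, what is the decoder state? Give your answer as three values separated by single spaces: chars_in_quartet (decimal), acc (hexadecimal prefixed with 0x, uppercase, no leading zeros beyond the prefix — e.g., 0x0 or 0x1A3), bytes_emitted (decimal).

Answer: 2 0xEE5 0

Derivation:
After char 0 ('7'=59): chars_in_quartet=1 acc=0x3B bytes_emitted=0
After char 1 ('l'=37): chars_in_quartet=2 acc=0xEE5 bytes_emitted=0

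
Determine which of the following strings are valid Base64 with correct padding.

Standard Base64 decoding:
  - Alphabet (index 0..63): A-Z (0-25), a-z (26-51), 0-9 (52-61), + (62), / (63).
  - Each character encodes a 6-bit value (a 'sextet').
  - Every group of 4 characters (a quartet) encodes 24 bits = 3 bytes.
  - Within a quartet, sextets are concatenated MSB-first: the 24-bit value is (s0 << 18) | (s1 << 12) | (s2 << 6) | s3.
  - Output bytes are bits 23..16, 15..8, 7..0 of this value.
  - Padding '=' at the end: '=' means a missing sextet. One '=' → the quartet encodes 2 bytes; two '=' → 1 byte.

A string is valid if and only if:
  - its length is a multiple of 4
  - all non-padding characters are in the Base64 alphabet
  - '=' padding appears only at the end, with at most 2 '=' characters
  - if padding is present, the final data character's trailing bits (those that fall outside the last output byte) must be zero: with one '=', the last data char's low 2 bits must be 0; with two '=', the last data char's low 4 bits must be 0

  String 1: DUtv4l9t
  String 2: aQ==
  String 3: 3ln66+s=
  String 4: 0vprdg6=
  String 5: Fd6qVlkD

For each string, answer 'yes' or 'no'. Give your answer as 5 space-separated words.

Answer: yes yes yes no yes

Derivation:
String 1: 'DUtv4l9t' → valid
String 2: 'aQ==' → valid
String 3: '3ln66+s=' → valid
String 4: '0vprdg6=' → invalid (bad trailing bits)
String 5: 'Fd6qVlkD' → valid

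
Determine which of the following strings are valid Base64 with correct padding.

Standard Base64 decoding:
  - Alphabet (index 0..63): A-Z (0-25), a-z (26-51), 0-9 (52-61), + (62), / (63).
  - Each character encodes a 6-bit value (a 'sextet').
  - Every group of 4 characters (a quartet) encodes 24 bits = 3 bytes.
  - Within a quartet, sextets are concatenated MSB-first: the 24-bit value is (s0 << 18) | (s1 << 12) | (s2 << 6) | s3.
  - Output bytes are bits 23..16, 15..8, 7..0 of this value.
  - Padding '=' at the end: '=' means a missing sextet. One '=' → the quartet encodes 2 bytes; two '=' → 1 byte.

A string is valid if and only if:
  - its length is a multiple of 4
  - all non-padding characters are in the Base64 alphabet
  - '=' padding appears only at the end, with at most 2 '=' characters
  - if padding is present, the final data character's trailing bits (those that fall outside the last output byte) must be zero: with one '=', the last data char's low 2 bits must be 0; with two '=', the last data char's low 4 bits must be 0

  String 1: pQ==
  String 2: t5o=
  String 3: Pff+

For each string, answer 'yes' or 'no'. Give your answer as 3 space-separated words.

String 1: 'pQ==' → valid
String 2: 't5o=' → valid
String 3: 'Pff+' → valid

Answer: yes yes yes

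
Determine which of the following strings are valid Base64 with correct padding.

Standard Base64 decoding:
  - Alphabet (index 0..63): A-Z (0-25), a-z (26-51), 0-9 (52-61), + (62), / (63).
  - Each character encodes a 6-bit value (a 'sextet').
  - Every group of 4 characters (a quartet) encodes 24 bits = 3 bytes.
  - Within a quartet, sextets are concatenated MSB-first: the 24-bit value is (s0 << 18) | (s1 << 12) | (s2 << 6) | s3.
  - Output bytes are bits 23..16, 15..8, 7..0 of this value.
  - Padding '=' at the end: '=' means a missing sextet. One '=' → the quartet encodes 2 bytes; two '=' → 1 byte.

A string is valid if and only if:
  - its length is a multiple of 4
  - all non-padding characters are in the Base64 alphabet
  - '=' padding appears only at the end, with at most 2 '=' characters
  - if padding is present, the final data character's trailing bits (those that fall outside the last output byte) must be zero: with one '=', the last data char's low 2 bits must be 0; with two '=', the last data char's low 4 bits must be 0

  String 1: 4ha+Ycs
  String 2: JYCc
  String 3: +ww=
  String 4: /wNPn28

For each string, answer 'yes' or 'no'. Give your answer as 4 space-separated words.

String 1: '4ha+Ycs' → invalid (len=7 not mult of 4)
String 2: 'JYCc' → valid
String 3: '+ww=' → valid
String 4: '/wNPn28' → invalid (len=7 not mult of 4)

Answer: no yes yes no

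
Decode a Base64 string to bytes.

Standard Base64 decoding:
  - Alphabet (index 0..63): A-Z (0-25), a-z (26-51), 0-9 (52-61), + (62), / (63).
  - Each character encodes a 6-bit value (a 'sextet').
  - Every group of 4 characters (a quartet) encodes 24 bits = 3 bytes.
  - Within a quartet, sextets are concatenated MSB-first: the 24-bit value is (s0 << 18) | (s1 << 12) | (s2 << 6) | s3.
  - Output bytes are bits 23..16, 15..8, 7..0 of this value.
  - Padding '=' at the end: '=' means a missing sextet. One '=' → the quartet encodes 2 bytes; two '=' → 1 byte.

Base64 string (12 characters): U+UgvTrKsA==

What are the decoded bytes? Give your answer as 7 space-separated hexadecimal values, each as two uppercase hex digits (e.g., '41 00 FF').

After char 0 ('U'=20): chars_in_quartet=1 acc=0x14 bytes_emitted=0
After char 1 ('+'=62): chars_in_quartet=2 acc=0x53E bytes_emitted=0
After char 2 ('U'=20): chars_in_quartet=3 acc=0x14F94 bytes_emitted=0
After char 3 ('g'=32): chars_in_quartet=4 acc=0x53E520 -> emit 53 E5 20, reset; bytes_emitted=3
After char 4 ('v'=47): chars_in_quartet=1 acc=0x2F bytes_emitted=3
After char 5 ('T'=19): chars_in_quartet=2 acc=0xBD3 bytes_emitted=3
After char 6 ('r'=43): chars_in_quartet=3 acc=0x2F4EB bytes_emitted=3
After char 7 ('K'=10): chars_in_quartet=4 acc=0xBD3ACA -> emit BD 3A CA, reset; bytes_emitted=6
After char 8 ('s'=44): chars_in_quartet=1 acc=0x2C bytes_emitted=6
After char 9 ('A'=0): chars_in_quartet=2 acc=0xB00 bytes_emitted=6
Padding '==': partial quartet acc=0xB00 -> emit B0; bytes_emitted=7

Answer: 53 E5 20 BD 3A CA B0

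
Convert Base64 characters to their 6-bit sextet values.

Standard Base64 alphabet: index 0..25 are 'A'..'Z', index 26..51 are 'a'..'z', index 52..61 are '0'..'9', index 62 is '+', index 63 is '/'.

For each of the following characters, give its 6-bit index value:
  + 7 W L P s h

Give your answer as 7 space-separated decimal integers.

Answer: 62 59 22 11 15 44 33

Derivation:
'+': index 62
'7': 0..9 range, 52 + ord('7') − ord('0') = 59
'W': A..Z range, ord('W') − ord('A') = 22
'L': A..Z range, ord('L') − ord('A') = 11
'P': A..Z range, ord('P') − ord('A') = 15
's': a..z range, 26 + ord('s') − ord('a') = 44
'h': a..z range, 26 + ord('h') − ord('a') = 33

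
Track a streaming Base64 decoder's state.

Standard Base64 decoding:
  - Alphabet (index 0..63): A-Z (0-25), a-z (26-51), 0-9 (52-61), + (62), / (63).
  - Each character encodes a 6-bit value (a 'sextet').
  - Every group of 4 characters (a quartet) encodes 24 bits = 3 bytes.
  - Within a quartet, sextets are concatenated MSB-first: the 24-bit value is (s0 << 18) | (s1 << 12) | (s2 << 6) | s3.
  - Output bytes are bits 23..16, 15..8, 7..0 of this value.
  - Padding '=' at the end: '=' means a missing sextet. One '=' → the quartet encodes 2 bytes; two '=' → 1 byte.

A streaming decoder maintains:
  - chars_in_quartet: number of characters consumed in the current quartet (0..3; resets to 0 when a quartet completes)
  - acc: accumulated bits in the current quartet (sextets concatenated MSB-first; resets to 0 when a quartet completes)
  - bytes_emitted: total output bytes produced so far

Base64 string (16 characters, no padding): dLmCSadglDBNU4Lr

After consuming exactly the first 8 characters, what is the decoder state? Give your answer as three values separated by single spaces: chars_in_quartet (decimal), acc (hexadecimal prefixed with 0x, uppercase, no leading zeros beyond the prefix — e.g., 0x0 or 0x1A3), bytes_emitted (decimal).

After char 0 ('d'=29): chars_in_quartet=1 acc=0x1D bytes_emitted=0
After char 1 ('L'=11): chars_in_quartet=2 acc=0x74B bytes_emitted=0
After char 2 ('m'=38): chars_in_quartet=3 acc=0x1D2E6 bytes_emitted=0
After char 3 ('C'=2): chars_in_quartet=4 acc=0x74B982 -> emit 74 B9 82, reset; bytes_emitted=3
After char 4 ('S'=18): chars_in_quartet=1 acc=0x12 bytes_emitted=3
After char 5 ('a'=26): chars_in_quartet=2 acc=0x49A bytes_emitted=3
After char 6 ('d'=29): chars_in_quartet=3 acc=0x1269D bytes_emitted=3
After char 7 ('g'=32): chars_in_quartet=4 acc=0x49A760 -> emit 49 A7 60, reset; bytes_emitted=6

Answer: 0 0x0 6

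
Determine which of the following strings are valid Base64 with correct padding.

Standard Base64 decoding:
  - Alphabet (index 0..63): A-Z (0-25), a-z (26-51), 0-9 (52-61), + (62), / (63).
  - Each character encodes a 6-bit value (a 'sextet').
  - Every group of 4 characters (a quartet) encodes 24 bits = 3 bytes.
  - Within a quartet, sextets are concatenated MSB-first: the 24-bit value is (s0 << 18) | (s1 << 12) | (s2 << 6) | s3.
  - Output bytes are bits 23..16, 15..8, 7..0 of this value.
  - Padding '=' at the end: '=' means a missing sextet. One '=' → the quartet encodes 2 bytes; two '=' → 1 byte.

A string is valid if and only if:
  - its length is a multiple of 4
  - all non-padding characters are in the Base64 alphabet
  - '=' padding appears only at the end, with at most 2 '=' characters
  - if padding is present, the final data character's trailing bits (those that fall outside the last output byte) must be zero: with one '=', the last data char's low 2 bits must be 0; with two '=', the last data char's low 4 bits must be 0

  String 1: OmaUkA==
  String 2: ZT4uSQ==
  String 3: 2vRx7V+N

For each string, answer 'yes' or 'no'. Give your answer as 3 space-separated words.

Answer: yes yes yes

Derivation:
String 1: 'OmaUkA==' → valid
String 2: 'ZT4uSQ==' → valid
String 3: '2vRx7V+N' → valid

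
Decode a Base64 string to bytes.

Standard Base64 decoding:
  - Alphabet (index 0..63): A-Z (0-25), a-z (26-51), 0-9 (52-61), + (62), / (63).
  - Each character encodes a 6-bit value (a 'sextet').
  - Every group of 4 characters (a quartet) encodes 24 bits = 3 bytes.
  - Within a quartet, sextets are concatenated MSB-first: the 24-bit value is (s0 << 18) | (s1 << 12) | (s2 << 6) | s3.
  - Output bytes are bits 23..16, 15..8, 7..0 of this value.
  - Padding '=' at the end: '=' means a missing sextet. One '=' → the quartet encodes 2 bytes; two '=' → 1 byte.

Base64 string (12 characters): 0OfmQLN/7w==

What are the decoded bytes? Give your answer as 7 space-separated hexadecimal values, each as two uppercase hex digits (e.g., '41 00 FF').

Answer: D0 E7 E6 40 B3 7F EF

Derivation:
After char 0 ('0'=52): chars_in_quartet=1 acc=0x34 bytes_emitted=0
After char 1 ('O'=14): chars_in_quartet=2 acc=0xD0E bytes_emitted=0
After char 2 ('f'=31): chars_in_quartet=3 acc=0x3439F bytes_emitted=0
After char 3 ('m'=38): chars_in_quartet=4 acc=0xD0E7E6 -> emit D0 E7 E6, reset; bytes_emitted=3
After char 4 ('Q'=16): chars_in_quartet=1 acc=0x10 bytes_emitted=3
After char 5 ('L'=11): chars_in_quartet=2 acc=0x40B bytes_emitted=3
After char 6 ('N'=13): chars_in_quartet=3 acc=0x102CD bytes_emitted=3
After char 7 ('/'=63): chars_in_quartet=4 acc=0x40B37F -> emit 40 B3 7F, reset; bytes_emitted=6
After char 8 ('7'=59): chars_in_quartet=1 acc=0x3B bytes_emitted=6
After char 9 ('w'=48): chars_in_quartet=2 acc=0xEF0 bytes_emitted=6
Padding '==': partial quartet acc=0xEF0 -> emit EF; bytes_emitted=7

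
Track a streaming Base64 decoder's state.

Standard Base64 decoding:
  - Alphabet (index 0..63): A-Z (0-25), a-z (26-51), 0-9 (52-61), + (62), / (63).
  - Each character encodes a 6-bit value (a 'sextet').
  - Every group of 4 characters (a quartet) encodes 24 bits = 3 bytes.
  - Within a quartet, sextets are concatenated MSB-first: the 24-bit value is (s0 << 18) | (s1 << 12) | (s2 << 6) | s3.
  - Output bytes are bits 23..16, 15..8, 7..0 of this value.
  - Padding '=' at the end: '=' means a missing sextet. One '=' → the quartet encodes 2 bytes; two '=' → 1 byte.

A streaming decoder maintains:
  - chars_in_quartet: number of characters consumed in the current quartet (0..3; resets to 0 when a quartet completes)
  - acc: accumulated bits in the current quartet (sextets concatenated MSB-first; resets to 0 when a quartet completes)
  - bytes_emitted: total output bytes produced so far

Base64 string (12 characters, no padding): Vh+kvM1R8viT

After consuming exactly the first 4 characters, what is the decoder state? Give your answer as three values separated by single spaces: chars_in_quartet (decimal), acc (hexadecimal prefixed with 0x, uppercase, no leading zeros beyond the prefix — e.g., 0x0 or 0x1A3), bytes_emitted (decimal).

After char 0 ('V'=21): chars_in_quartet=1 acc=0x15 bytes_emitted=0
After char 1 ('h'=33): chars_in_quartet=2 acc=0x561 bytes_emitted=0
After char 2 ('+'=62): chars_in_quartet=3 acc=0x1587E bytes_emitted=0
After char 3 ('k'=36): chars_in_quartet=4 acc=0x561FA4 -> emit 56 1F A4, reset; bytes_emitted=3

Answer: 0 0x0 3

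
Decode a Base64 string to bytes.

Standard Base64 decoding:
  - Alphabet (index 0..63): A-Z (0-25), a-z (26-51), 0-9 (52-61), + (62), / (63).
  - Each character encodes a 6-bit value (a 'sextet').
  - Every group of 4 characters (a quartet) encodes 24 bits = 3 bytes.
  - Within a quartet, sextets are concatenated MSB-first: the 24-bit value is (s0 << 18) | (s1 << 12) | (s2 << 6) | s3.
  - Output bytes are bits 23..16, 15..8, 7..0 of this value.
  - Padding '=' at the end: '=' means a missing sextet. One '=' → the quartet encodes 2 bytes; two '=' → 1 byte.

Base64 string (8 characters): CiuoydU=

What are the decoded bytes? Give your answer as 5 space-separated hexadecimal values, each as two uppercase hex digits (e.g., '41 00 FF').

After char 0 ('C'=2): chars_in_quartet=1 acc=0x2 bytes_emitted=0
After char 1 ('i'=34): chars_in_quartet=2 acc=0xA2 bytes_emitted=0
After char 2 ('u'=46): chars_in_quartet=3 acc=0x28AE bytes_emitted=0
After char 3 ('o'=40): chars_in_quartet=4 acc=0xA2BA8 -> emit 0A 2B A8, reset; bytes_emitted=3
After char 4 ('y'=50): chars_in_quartet=1 acc=0x32 bytes_emitted=3
After char 5 ('d'=29): chars_in_quartet=2 acc=0xC9D bytes_emitted=3
After char 6 ('U'=20): chars_in_quartet=3 acc=0x32754 bytes_emitted=3
Padding '=': partial quartet acc=0x32754 -> emit C9 D5; bytes_emitted=5

Answer: 0A 2B A8 C9 D5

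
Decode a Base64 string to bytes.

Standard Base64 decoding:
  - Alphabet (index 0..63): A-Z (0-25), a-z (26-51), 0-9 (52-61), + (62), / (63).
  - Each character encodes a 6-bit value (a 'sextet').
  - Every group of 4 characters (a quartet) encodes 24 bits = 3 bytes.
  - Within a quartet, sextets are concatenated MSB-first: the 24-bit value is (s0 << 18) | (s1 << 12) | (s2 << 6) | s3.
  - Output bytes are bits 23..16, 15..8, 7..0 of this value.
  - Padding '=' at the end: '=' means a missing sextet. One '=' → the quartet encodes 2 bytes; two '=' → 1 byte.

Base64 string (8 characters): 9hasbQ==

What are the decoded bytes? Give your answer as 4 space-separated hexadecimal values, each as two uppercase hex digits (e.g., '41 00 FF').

Answer: F6 16 AC 6D

Derivation:
After char 0 ('9'=61): chars_in_quartet=1 acc=0x3D bytes_emitted=0
After char 1 ('h'=33): chars_in_quartet=2 acc=0xF61 bytes_emitted=0
After char 2 ('a'=26): chars_in_quartet=3 acc=0x3D85A bytes_emitted=0
After char 3 ('s'=44): chars_in_quartet=4 acc=0xF616AC -> emit F6 16 AC, reset; bytes_emitted=3
After char 4 ('b'=27): chars_in_quartet=1 acc=0x1B bytes_emitted=3
After char 5 ('Q'=16): chars_in_quartet=2 acc=0x6D0 bytes_emitted=3
Padding '==': partial quartet acc=0x6D0 -> emit 6D; bytes_emitted=4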